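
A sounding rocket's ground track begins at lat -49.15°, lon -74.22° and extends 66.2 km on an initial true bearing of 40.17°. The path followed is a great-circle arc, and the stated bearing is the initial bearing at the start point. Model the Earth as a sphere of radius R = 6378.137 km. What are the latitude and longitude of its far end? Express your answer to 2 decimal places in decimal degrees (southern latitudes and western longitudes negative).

latitude -48.69°, longitude -73.64°

δ = 66.2/6378.137 = 0.010379 rad (0.5947°).
With φ₁ = -49.15° = -0.857829 rad and θ = 40.17° = 0.701099 rad:
sin φ₂ = sin φ₁ cos δ + cos φ₁ sin δ cos θ = (-0.756425)(0.999946) + (0.654081)(0.010379)(0.764134) = -0.751196
φ₂ = asin(-0.751196) = -0.849873 rad = -48.69°.
For the longitude increment, Δλ = atan2( sin θ sin δ cos φ₁, cos δ − sin φ₁ sin φ₂ ) = atan2(0.004379, 0.431723) = 0.58°.
λ₂ = λ₁ + Δλ = -73.64°.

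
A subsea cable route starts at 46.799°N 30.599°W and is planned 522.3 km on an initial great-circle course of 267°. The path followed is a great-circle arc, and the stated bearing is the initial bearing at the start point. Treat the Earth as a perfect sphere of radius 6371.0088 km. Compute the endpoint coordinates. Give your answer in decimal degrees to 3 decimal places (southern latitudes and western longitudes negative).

latitude 46.350°, longitude -37.403°

Angular distance δ = d/R = 522.3 / 6371.0088 = 0.081981 rad.
With φ₁ = 46.799° = 0.816797 rad and θ = 267° = 4.660029 rad:
Destination latitude: φ₂ = arcsin( sin φ₁ cos δ + cos φ₁ sin δ cos θ ) = arcsin(0.723575) = 46.350°.
For the longitude increment, Δλ = atan2( sin θ sin δ cos φ₁, cos δ − sin φ₁ sin φ₂ ) = atan2(-0.055981, 0.469187) = -6.804°.
λ₂ = λ₁ + Δλ = -37.403°.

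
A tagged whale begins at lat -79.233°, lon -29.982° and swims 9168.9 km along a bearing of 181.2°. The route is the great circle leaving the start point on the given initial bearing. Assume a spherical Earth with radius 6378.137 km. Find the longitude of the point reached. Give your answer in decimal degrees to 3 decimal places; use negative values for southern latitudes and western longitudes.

The arc subtends δ = 9168.9/6378.137 = 1.437551 rad at the centre.
With φ₁ = -79.233° = -1.382877 rad and θ = 181.2° = 3.162537 rad:
sin φ₂ = sin φ₁ cos δ + cos φ₁ sin δ cos θ = (-0.982395)(0.132851) + (0.186816)(0.991136)(-0.999781) = -0.315631
φ₂ = asin(-0.315631) = -0.321122 rad = -18.399°.
Δλ = atan2( sin θ sin δ cos φ₁ , cos δ − sin φ₁ sin φ₂ ) = atan2(-0.003878, -0.177223) = -3.119716 rad = -178.747°.
λ₂ = -29.982° + -178.747° = -208.729°, normalized to (−180°, 180°] → 151.271°.

longitude 151.271°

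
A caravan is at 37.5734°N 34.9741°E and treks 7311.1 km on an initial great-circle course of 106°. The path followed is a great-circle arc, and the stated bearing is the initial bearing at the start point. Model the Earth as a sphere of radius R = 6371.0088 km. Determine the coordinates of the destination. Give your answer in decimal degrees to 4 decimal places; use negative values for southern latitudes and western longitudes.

δ = 7311.1/6371.0088 = 1.147558 rad (65.7502°).
Converting: φ₁ = 0.655780 rad, θ = 1.850049 rad.
Destination latitude: φ₂ = arcsin( sin φ₁ cos δ + cos φ₁ sin δ cos θ ) = arcsin(0.051259) = 2.9382°.
Δλ = atan2( sin θ sin δ cos φ₁ , cos δ − sin φ₁ sin φ₂ ) = atan2(0.694645, 0.379459) = 1.070827 rad = 61.3538°.
λ₂ = 34.9741° + 61.3538° = 96.3279°.

latitude 2.9382°, longitude 96.3279°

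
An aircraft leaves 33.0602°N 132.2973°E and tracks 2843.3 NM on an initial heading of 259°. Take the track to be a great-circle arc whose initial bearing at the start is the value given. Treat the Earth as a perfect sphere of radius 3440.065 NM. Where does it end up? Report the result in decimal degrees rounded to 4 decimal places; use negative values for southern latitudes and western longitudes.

Angular distance δ = d/R = 2843.3 / 3440.065 = 0.826525 rad.
Converting: φ₁ = 0.577009 rad, θ = 4.520403 rad.
Destination latitude: φ₂ = arcsin( sin φ₁ cos δ + cos φ₁ sin δ cos θ ) = arcsin(0.251923) = 14.5913°.
Δλ = atan2( sin θ sin δ cos φ₁ , cos δ − sin φ₁ sin φ₂ ) = atan2(-0.605163, 0.540007) = -0.842233 rad = -48.2564°.
Hence λ₂ = 132.2973° + -48.2564° = 84.0409°.

latitude 14.5913°, longitude 84.0409°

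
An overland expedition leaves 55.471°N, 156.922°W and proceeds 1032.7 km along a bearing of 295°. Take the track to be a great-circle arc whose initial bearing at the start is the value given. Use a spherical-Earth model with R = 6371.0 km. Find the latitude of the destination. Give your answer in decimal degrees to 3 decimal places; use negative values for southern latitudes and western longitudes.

latitude 58.397°

δ = 1032.7/6371 = 0.162094 rad (9.2873°).
Start latitude φ₁ = 0.968152 rad; initial bearing θ = 5.148721 rad.
Destination latitude: φ₂ = arcsin( sin φ₁ cos δ + cos φ₁ sin δ cos θ ) = arcsin(0.851700) = 58.397°.
For the longitude increment, Δλ = atan2( sin θ sin δ cos φ₁, cos δ − sin φ₁ sin φ₂ ) = atan2(-0.082906, 0.285228) = -16.207°.
λ₂ = -156.922° + -16.207° = -173.129°.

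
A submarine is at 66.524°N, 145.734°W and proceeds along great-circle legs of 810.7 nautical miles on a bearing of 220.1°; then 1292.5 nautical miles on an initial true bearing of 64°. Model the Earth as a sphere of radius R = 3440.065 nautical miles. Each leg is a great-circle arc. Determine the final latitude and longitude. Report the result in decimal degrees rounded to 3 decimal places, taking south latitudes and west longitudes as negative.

Apply the spherical direct solution leg by leg, carrying full precision between legs.
Leg 1: from (66.524°, -145.734°), δ = 810.7/3440.065 = 0.235664 rad, θ = 220.1° → φ = 55.158°, λ = -160.996°.
Leg 2: from (55.158°, -160.996°), δ = 1292.5/3440.065 = 0.375720 rad, θ = 64° → φ = 58.801°, λ = -121.452°.

latitude 58.801°, longitude -121.452°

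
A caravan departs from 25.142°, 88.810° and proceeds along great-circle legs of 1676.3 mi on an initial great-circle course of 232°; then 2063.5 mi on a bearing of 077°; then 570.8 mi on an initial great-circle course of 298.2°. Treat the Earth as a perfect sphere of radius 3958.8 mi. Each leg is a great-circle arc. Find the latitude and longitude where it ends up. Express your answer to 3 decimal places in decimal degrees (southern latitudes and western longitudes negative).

Apply the spherical direct solution leg by leg, carrying full precision between legs.
Leg 1: from (25.142°, 88.810°), δ = 1676.3/3958.8 = 0.423436 rad, θ = 232° → φ = 9.110°, λ = 69.667°.
Leg 2: from (9.110°, 69.667°), δ = 2063.5/3958.8 = 0.521244 rad, θ = 77° → φ = 14.354°, λ = 99.722°.
Leg 3: from (14.354°, 99.722°), δ = 570.8/3958.8 = 0.144185 rad, θ = 298.2° → φ = 18.127°, λ = 92.065°.

latitude 18.127°, longitude 92.065°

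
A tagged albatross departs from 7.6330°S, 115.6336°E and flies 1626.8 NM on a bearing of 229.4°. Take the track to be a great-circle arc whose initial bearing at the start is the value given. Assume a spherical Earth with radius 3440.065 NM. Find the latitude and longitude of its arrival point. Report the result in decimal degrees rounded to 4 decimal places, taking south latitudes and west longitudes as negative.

latitude -24.3324°, longitude 93.3285°

The arc subtends δ = 1626.8/3440.065 = 0.472898 rad at the centre.
Start latitude φ₁ = -0.133221 rad; initial bearing θ = 4.003785 rad.
Destination latitude: φ₂ = arcsin( sin φ₁ cos δ + cos φ₁ sin δ cos θ ) = arcsin(-0.412030) = -24.3324°.
Δλ = atan2( sin θ sin δ cos φ₁ , cos δ − sin φ₁ sin φ₂ ) = atan2(-0.342760, 0.835523) = -0.389297 rad = -22.3051°.
λ₂ = λ₁ + Δλ = 93.3285°.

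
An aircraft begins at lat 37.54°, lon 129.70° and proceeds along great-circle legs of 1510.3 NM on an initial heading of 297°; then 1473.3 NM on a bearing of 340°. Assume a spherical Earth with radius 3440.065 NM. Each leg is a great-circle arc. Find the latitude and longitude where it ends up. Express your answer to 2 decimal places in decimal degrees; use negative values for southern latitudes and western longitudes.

latitude 66.62°, longitude 76.48°

Apply the spherical direct solution leg by leg, carrying full precision between legs.
Leg 1: from (37.54°, 129.70°), δ = 1510.3/3440.065 = 0.439032 rad, θ = 297° → φ = 44.79°, λ = 97.45°.
Leg 2: from (44.79°, 97.45°), δ = 1473.3/3440.065 = 0.428277 rad, θ = 340° → φ = 66.62°, λ = 76.48°.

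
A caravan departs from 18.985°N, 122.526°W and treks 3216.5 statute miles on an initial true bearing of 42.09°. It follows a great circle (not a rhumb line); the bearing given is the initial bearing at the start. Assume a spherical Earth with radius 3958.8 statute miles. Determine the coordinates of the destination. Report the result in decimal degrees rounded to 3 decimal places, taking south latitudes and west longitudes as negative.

latitude 47.153°, longitude -76.833°

Angular distance δ = d/R = 3216.5 / 3958.8 = 0.812494 rad.
With φ₁ = 18.985° = 0.331351 rad and θ = 42.09° = 0.734609 rad:
Applying the spherical law of cosines for sides, sin φ₂ = sin φ₁ cos δ + cos φ₁ sin δ cos θ = 0.733176, so φ₂ = 47.153°.
For the longitude increment, Δλ = atan2( sin θ sin δ cos φ₁, cos δ − sin φ₁ sin φ₂ ) = atan2(0.460167, 0.449173) = 45.693°.
λ₂ = -122.526° + 45.693° = -76.833°.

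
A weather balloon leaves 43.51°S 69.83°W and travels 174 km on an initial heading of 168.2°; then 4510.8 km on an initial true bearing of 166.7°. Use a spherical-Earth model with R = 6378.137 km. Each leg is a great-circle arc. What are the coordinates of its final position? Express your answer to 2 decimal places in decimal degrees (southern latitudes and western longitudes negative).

latitude -79.96°, longitude -10.36°

Apply the spherical direct solution leg by leg, carrying full precision between legs.
Leg 1: from (-43.51°, -69.83°), δ = 174/6378.137 = 0.027281 rad, θ = 168.2° → φ = -45.04°, λ = -69.38°.
Leg 2: from (-45.04°, -69.38°), δ = 4510.8/6378.137 = 0.707228 rad, θ = 166.7° → φ = -79.96°, λ = -10.36°.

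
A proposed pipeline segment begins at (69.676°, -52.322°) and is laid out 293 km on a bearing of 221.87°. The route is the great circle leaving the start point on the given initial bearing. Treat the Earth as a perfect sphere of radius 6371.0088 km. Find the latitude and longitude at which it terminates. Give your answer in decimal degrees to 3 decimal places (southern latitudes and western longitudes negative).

Central angle δ = d/R = 0.045990 rad.
Converting: φ₁ = 1.216076 rad, θ = 3.872362 rad.
Destination latitude: φ₂ = arcsin( sin φ₁ cos δ + cos φ₁ sin δ cos θ ) = arcsin(0.924861) = 67.647°.
Δλ = atan2( sin θ sin δ cos φ₁ , cos δ − sin φ₁ sin φ₂ ) = atan2(-0.010658, 0.131660) = -0.080772 rad = -4.628°.
λ₂ = λ₁ + Δλ = -56.950°.

latitude 67.647°, longitude -56.950°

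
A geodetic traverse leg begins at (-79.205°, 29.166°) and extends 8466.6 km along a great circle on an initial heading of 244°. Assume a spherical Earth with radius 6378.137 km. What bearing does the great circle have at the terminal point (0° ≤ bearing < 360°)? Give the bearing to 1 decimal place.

δ = 8466.6/6378.137 = 1.327441 rad (76.0568°).
Start latitude φ₁ = -1.382388 rad; initial bearing θ = 4.258603 rad.
Destination latitude: φ₂ = arcsin( sin φ₁ cos δ + cos φ₁ sin δ cos θ ) = arcsin(-0.316382) = -18.444°.
Then Δλ = atan2(-0.163380, -0.069823) = -1.974668 rad, from sin θ sin δ cos φ₁ over cos δ − sin φ₁ sin φ₂.
λ₂ = 29.166° + -113.140° = -83.974°.
The forward bearing on arrival equals the back-azimuth from the destination plus 180°.
Back-azimuth from P₂ (-18.4°, -84.0°) to P₁ (-79.2°, 29.2°), with Δλ' = λ₁ − λ₂ = 113.1°: atan2( sin Δλ' cos φ₁ , cos φ₂ sin φ₁ − sin φ₂ cos φ₁ cos Δλ' ) = 169.8°.
Final bearing = (169.8° + 180°) mod 360° = 349.8°.

final bearing 349.8°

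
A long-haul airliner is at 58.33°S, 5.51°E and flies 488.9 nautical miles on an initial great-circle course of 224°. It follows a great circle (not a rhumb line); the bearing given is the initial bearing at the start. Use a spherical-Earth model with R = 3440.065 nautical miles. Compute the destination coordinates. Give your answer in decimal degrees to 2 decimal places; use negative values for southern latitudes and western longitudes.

latitude -63.64°, longitude -7.29°

The arc subtends δ = 488.9/3440.065 = 0.142119 rad at the centre.
Converting: φ₁ = -1.018051 rad, θ = 3.909538 rad.
Destination latitude: φ₂ = arcsin( sin φ₁ cos δ + cos φ₁ sin δ cos θ ) = arcsin(-0.896000) = -63.64°.
Then Δλ = atan2(-0.051659, 0.227345) = -0.223432 rad, from sin θ sin δ cos φ₁ over cos δ − sin φ₁ sin φ₂.
λ₂ = λ₁ + Δλ = -7.29°.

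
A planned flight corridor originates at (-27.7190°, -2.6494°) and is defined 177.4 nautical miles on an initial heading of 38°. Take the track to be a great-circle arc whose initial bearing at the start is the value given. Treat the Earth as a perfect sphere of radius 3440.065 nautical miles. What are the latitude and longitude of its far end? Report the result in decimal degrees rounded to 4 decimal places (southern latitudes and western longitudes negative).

The arc subtends δ = 177.4/3440.065 = 0.051569 rad at the centre.
Converting: φ₁ = -0.483788 rad, θ = 0.663225 rad.
Destination latitude: φ₂ = arcsin( sin φ₁ cos δ + cos φ₁ sin δ cos θ ) = arcsin(-0.428560) = -25.3762°.
Δλ = atan2( sin θ sin δ cos φ₁ , cos δ − sin φ₁ sin φ₂ ) = atan2(0.028093, 0.799332) = 0.035131 rad = 2.0129°.
λ₂ = λ₁ + Δλ = -0.6365°.

latitude -25.3762°, longitude -0.6365°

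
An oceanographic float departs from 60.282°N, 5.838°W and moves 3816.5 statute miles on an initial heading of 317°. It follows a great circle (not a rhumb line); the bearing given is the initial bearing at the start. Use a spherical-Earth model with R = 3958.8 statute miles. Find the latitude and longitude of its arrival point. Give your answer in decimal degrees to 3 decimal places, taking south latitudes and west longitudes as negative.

δ = 3816.5/3958.8 = 0.964055 rad (55.2363°).
Converting: φ₁ = 1.052119 rad, θ = 5.532694 rad.
Destination latitude: φ₂ = arcsin( sin φ₁ cos δ + cos φ₁ sin δ cos θ ) = arcsin(0.793042) = 52.471°.
Then Δλ = atan2(-0.277743, -0.118544) = -1.974202 rad, from sin θ sin δ cos φ₁ over cos δ − sin φ₁ sin φ₂.
Hence λ₂ = -5.838° + -113.113° = -118.951°.

latitude 52.471°, longitude -118.951°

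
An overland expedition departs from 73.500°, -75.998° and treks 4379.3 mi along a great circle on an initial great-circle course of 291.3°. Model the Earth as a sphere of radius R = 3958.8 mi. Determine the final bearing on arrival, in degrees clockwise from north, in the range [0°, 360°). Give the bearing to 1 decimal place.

The arc subtends δ = 4379.3/3958.8 = 1.106219 rad at the centre.
With φ₁ = 73.500° = 1.282817 rad and θ = 291.3° = 5.084144 rad:
sin φ₂ = sin φ₁ cos δ + cos φ₁ sin δ cos θ = (0.958820)(0.448045) + (0.284015)(0.894011)(0.363251) = 0.521828
φ₂ = asin(0.521828) = 0.548993 rad = 31.455°.
Δλ = atan2( sin θ sin δ cos φ₁ , cos δ − sin φ₁ sin φ₂ ) = atan2(-0.236568, -0.052295) = -1.788352 rad = -102.465°.
Hence λ₂ = -75.998° + -102.465° = -178.463°.
The forward bearing on arrival equals the back-azimuth from the destination plus 180°.
Back-azimuth from P₂ (31.5°, -178.5°) to P₁ (73.5°, -76.0°), with Δλ' = λ₁ − λ₂ = 102.5°: atan2( sin Δλ' cos φ₁ , cos φ₂ sin φ₁ − sin φ₂ cos φ₁ cos Δλ' ) = 18.1°.
Final bearing = (18.1° + 180°) mod 360° = 198.1°.

final bearing 198.1°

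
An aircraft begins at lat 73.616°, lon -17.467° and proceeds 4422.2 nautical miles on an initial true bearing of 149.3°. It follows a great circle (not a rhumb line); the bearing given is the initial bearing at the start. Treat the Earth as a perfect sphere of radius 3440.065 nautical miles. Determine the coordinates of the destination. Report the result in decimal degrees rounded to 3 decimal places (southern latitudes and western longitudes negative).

Angular distance δ = d/R = 4422.2 / 3440.065 = 1.285499 rad.
Converting: φ₁ = 1.284842 rad, θ = 2.605777 rad.
Destination latitude: φ₂ = arcsin( sin φ₁ cos δ + cos φ₁ sin δ cos θ ) = arcsin(0.037277) = 2.136°.
For the longitude increment, Δλ = atan2( sin θ sin δ cos φ₁, cos δ − sin φ₁ sin φ₂ ) = atan2(0.138189, 0.245680) = 29.357°.
λ₂ = -17.467° + 29.357° = 11.890°.

latitude 2.136°, longitude 11.890°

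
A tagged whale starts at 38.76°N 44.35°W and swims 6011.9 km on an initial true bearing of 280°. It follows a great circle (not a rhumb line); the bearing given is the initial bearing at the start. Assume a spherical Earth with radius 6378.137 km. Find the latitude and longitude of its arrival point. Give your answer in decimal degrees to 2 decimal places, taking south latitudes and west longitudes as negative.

δ = 6011.9/6378.137 = 0.942579 rad (54.0058°).
With φ₁ = 38.76° = 0.676490 rad and θ = 280° = 4.886922 rad:
sin φ₂ = sin φ₁ cos δ + cos φ₁ sin δ cos θ = (0.626060)(0.587703) + (0.779775)(0.809077)(0.173648) = 0.477491
φ₂ = asin(0.477491) = 0.497797 rad = 28.52°.
For the longitude increment, Δλ = atan2( sin θ sin δ cos φ₁, cos δ − sin φ₁ sin φ₂ ) = atan2(-0.621313, 0.288765) = -65.07°.
λ₂ = λ₁ + Δλ = -109.42°.

latitude 28.52°, longitude -109.42°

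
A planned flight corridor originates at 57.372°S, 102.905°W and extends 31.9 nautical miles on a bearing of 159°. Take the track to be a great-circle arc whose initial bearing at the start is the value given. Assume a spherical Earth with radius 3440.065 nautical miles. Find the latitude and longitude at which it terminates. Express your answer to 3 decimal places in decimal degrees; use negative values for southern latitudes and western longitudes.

Central angle δ = d/R = 0.009273 rad.
With φ₁ = -57.372° = -1.001330 rad and θ = 159° = 2.775074 rad:
Applying the spherical law of cosines for sides, sin φ₂ = sin φ₁ cos δ + cos φ₁ sin δ cos θ = -0.846821, so φ₂ = -57.868°.
Δλ = atan2( sin θ sin δ cos φ₁ , cos δ − sin φ₁ sin φ₂ ) = atan2(0.001792, 0.286774) = 0.006248 rad = 0.358°.
Hence λ₂ = -102.905° + 0.358° = -102.547°.

latitude -57.868°, longitude -102.547°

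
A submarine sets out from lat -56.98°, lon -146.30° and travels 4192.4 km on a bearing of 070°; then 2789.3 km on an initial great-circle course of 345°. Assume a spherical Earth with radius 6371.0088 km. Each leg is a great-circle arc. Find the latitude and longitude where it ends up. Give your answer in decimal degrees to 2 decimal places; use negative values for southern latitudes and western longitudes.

Apply the spherical direct solution leg by leg, carrying full precision between legs.
Leg 1: from (-56.98°, -146.30°), δ = 4192.4/6371.0088 = 0.658043 rad, θ = 70° → φ = -33.33°, λ = -102.84°.
Leg 2: from (-33.33°, -102.84°), δ = 2789.3/6371.0088 = 0.437811 rad, θ = 345° → φ = -8.94°, λ = -109.22°.

latitude -8.94°, longitude -109.22°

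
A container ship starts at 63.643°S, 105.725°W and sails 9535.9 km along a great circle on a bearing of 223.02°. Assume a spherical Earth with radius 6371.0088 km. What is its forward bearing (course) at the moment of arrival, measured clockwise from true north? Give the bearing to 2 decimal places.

The arc subtends δ = 9535.9/6371.0088 = 1.496765 rad at the centre.
Converting: φ₁ = -1.110780 rad, θ = 3.892433 rad.
Applying the spherical law of cosines for sides, sin φ₂ = sin φ₁ cos δ + cos φ₁ sin δ cos θ = -0.389974, so φ₂ = -22.953°.
Then Δλ = atan2(-0.302066, -0.275470) = -2.310178 rad, from sin θ sin δ cos φ₁ over cos δ − sin φ₁ sin φ₂.
λ₂ = -105.725° + -132.363° = -238.088°, normalized to (−180°, 180°] → 121.912°.
The forward bearing on arrival equals the back-azimuth from the destination plus 180°.
Back-azimuth from P₂ (-22.95°, 121.91°) to P₁ (-63.64°, -105.72°), with Δλ' = λ₁ − λ₂ = -227.64°: atan2( sin Δλ' cos φ₁ , cos φ₂ sin φ₁ − sin φ₂ cos φ₁ cos Δλ' ) = 160.80°.
Final bearing = (160.80° + 180°) mod 360° = 340.80°.

final bearing 340.80°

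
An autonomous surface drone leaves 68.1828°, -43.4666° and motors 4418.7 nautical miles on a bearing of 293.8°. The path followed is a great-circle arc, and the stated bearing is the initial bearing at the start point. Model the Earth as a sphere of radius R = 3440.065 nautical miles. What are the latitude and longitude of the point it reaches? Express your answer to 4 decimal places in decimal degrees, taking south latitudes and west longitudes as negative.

The arc subtends δ = 4418.7/3440.065 = 1.284482 rad at the centre.
Start latitude φ₁ = 1.190014 rad; initial bearing θ = 5.127777 rad.
Applying the spherical law of cosines for sides, sin φ₂ = sin φ₁ cos δ + cos φ₁ sin δ cos θ = 0.406061, so φ₂ = 23.9577°.
Δλ = atan2( sin θ sin δ cos φ₁ , cos δ − sin φ₁ sin φ₂ ) = atan2(-0.326199, -0.094558) = -1.852941 rad = -106.1657°.
Hence λ₂ = -43.4666° + -106.1657° = -149.6323°.

latitude 23.9577°, longitude -149.6323°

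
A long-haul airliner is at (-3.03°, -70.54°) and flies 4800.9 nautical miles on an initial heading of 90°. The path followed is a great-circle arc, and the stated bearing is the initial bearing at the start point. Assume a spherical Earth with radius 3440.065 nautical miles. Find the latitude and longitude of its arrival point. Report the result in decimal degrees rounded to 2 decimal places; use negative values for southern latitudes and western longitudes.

Angular distance δ = d/R = 4800.9 / 3440.065 = 1.395584 rad.
Converting: φ₁ = -0.052883 rad, θ = 1.570796 rad.
Destination latitude: φ₂ = arcsin( sin φ₁ cos δ + cos φ₁ sin δ cos θ ) = arcsin(-0.009214) = -0.53°.
For the longitude increment, Δλ = atan2( sin θ sin δ cos φ₁, cos δ − sin φ₁ sin φ₂ ) = atan2(0.983313, 0.173830) = 79.97°.
Hence λ₂ = -70.54° + 79.97° = 9.43°.

latitude -0.53°, longitude 9.43°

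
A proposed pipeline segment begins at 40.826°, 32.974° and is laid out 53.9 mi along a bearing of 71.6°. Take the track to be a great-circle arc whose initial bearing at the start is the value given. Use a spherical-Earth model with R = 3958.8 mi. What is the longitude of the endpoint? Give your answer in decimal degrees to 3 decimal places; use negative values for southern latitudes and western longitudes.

Angular distance δ = d/R = 53.9 / 3958.8 = 0.013615 rad.
With φ₁ = 40.826° = 0.712548 rad and θ = 71.6° = 1.249656 rad:
sin φ₂ = sin φ₁ cos δ + cos φ₁ sin δ cos θ = (0.653764)(0.999907) + (0.756698)(0.013615)(0.315649) = 0.656955
φ₂ = asin(0.656955) = 0.716773 rad = 41.068°.
Δλ = atan2( sin θ sin δ cos φ₁ , cos δ − sin φ₁ sin φ₂ ) = atan2(0.009776, 0.570414) = 0.017136 rad = 0.982°.
λ₂ = 32.974° + 0.982° = 33.956°.

longitude 33.956°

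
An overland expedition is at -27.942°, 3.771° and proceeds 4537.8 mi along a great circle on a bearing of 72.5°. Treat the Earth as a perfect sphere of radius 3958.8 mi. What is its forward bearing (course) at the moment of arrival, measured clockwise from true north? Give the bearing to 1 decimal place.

Angular distance δ = d/R = 4537.8 / 3958.8 = 1.146256 rad.
Start latitude φ₁ = -0.487680 rad; initial bearing θ = 1.265364 rad.
Destination latitude: φ₂ = arcsin( sin φ₁ cos δ + cos φ₁ sin δ cos θ ) = arcsin(0.049060) = 2.812°.
Δλ = atan2( sin θ sin δ cos φ₁ , cos δ − sin φ₁ sin φ₂ ) = atan2(0.767742, 0.434890) = 1.055409 rad = 60.470°.
λ₂ = 3.771° + 60.470° = 64.241°.
The forward bearing on arrival equals the back-azimuth from the destination plus 180°.
Back-azimuth from P₂ (2.8°, 64.2°) to P₁ (-27.9°, 3.8°), with Δλ' = λ₁ − λ₂ = -60.5°: atan2( sin Δλ' cos φ₁ , cos φ₂ sin φ₁ − sin φ₂ cos φ₁ cos Δλ' ) = 237.5°.
Final bearing = (237.5° + 180°) mod 360° = 57.5°.

final bearing 57.5°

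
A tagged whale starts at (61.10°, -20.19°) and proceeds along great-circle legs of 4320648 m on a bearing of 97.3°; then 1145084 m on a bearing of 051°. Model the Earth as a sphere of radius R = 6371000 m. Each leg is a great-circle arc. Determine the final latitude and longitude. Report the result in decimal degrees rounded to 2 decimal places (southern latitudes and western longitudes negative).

latitude 45.97°, longitude 45.70°

Apply the spherical direct solution leg by leg, carrying full precision between legs.
Leg 1: from (61.10°, -20.19°), δ = 4320648/6371000 = 0.678174 rad, θ = 97.3° → φ = 40.03°, λ = 34.17°.
Leg 2: from (40.03°, 34.17°), δ = 1145084/6371000 = 0.179734 rad, θ = 51° → φ = 45.97°, λ = 45.70°.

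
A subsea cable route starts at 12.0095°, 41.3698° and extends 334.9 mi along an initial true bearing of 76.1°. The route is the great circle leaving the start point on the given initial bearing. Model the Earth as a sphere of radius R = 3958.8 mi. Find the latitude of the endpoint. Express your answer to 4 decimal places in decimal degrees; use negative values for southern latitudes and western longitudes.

latitude 13.1313°

Central angle δ = d/R = 0.084596 rad.
Start latitude φ₁ = 0.209605 rad; initial bearing θ = 1.328196 rad.
Destination latitude: φ₂ = arcsin( sin φ₁ cos δ + cos φ₁ sin δ cos θ ) = arcsin(0.227184) = 13.1313°.
For the longitude increment, Δλ = atan2( sin θ sin δ cos φ₁, cos δ − sin φ₁ sin φ₂ ) = atan2(0.080226, 0.949153) = 4.8314°.
λ₂ = λ₁ + Δλ = 46.2012°.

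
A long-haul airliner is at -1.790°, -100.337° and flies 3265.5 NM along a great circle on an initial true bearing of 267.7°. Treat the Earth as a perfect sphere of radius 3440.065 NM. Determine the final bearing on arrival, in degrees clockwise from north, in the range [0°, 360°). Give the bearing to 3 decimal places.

final bearing 270.117°

The arc subtends δ = 3265.5/3440.065 = 0.949255 rad at the centre.
Start latitude φ₁ = -0.031241 rad; initial bearing θ = 4.672246 rad.
Destination latitude: φ₂ = arcsin( sin φ₁ cos δ + cos φ₁ sin δ cos θ ) = arcsin(-0.050799) = -2.912°.
For the longitude increment, Δλ = atan2( sin θ sin δ cos φ₁, cos δ − sin φ₁ sin φ₂ ) = atan2(-0.811931, 0.580702) = -54.427°.
λ₂ = λ₁ + Δλ = -154.764°.
The forward bearing on arrival equals the back-azimuth from the destination plus 180°.
Back-azimuth from P₂ (-2.912°, -154.764°) to P₁ (-1.790°, -100.337°), with Δλ' = λ₁ − λ₂ = 54.427°: atan2( sin Δλ' cos φ₁ , cos φ₂ sin φ₁ − sin φ₂ cos φ₁ cos Δλ' ) = 90.117°.
Final bearing = (90.117° + 180°) mod 360° = 270.117°.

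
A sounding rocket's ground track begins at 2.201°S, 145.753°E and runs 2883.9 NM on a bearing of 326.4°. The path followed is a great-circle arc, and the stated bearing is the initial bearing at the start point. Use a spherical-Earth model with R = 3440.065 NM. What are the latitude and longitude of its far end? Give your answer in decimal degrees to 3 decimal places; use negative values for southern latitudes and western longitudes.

latitude 36.382°, longitude 115.017°

Angular distance δ = d/R = 2883.9 / 3440.065 = 0.838327 rad.
Start latitude φ₁ = -0.038415 rad; initial bearing θ = 5.696755 rad.
Applying the spherical law of cosines for sides, sin φ₂ = sin φ₁ cos δ + cos φ₁ sin δ cos θ = 0.593159, so φ₂ = 36.382°.
For the longitude increment, Δλ = atan2( sin θ sin δ cos φ₁, cos δ − sin φ₁ sin φ₂ ) = atan2(-0.411157, 0.691488) = -30.736°.
λ₂ = λ₁ + Δλ = 115.017°.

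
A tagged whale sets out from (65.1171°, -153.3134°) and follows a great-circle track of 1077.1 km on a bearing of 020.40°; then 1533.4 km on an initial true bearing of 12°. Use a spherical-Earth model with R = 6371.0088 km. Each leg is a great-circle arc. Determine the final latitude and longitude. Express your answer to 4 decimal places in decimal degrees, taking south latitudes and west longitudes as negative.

latitude 86.1238°, longitude -93.9845°

Apply the spherical direct solution leg by leg, carrying full precision between legs.
Leg 1: from (65.1171°, -153.3134°), δ = 1077.1/6371.0088 = 0.169063 rad, θ = 20.4° → φ = 73.8616°, λ = -141.1322°.
Leg 2: from (73.8616°, -141.1322°), δ = 1533.4/6371.0088 = 0.240684 rad, θ = 12° → φ = 86.1238°, λ = -93.9845°.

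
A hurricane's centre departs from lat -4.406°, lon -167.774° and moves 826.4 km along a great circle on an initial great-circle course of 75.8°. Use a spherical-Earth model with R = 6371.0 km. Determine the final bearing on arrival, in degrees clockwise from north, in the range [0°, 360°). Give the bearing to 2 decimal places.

final bearing 75.36°

δ = 826.4/6371 = 0.129713 rad (7.4320°).
With φ₁ = -4.406° = -0.076899 rad and θ = 75.8° = 1.322960 rad:
Destination latitude: φ₂ = arcsin( sin φ₁ cos δ + cos φ₁ sin δ cos θ ) = arcsin(-0.044541) = -2.553°.
Then Δλ = atan2(0.125027, 0.988177) = 0.125854 rad, from sin θ sin δ cos φ₁ over cos δ − sin φ₁ sin φ₂.
Hence λ₂ = -167.774° + 7.211° = -160.563°.
The forward bearing on arrival equals the back-azimuth from the destination plus 180°.
Back-azimuth from P₂ (-2.55°, -160.56°) to P₁ (-4.41°, -167.77°), with Δλ' = λ₁ − λ₂ = -7.21°: atan2( sin Δλ' cos φ₁ , cos φ₂ sin φ₁ − sin φ₂ cos φ₁ cos Δλ' ) = 255.36°.
Final bearing = (255.36° + 180°) mod 360° = 75.36°.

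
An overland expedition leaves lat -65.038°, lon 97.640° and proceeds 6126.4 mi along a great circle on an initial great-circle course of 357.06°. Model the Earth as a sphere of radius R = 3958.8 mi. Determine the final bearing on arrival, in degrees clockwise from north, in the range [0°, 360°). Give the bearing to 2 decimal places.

final bearing 358.65°

The arc subtends δ = 6126.4/3958.8 = 1.547540 rad at the centre.
Start latitude φ₁ = -1.135127 rad; initial bearing θ = 6.231873 rad.
Applying the spherical law of cosines for sides, sin φ₂ = sin φ₁ cos δ + cos φ₁ sin δ cos θ = 0.400265, so φ₂ = 23.595°.
Then Δλ = atan2(-0.021639, 0.386130) = -0.055983 rad, from sin θ sin δ cos φ₁ over cos δ − sin φ₁ sin φ₂.
λ₂ = 97.640° + -3.208° = 94.432°.
The forward bearing on arrival equals the back-azimuth from the destination plus 180°.
Back-azimuth from P₂ (23.59°, 94.43°) to P₁ (-65.04°, 97.64°), with Δλ' = λ₁ − λ₂ = 3.21°: atan2( sin Δλ' cos φ₁ , cos φ₂ sin φ₁ − sin φ₂ cos φ₁ cos Δλ' ) = 178.65°.
Final bearing = (178.65° + 180°) mod 360° = 358.65°.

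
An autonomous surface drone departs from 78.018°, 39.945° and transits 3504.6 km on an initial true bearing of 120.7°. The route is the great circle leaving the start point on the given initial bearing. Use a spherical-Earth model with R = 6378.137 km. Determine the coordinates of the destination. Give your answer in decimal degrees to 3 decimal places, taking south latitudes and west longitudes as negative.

Angular distance δ = d/R = 3504.6 / 6378.137 = 0.549471 rad.
With φ₁ = 78.018° = 1.361671 rad and θ = 120.7° = 2.106612 rad:
sin φ₂ = sin φ₁ cos δ + cos φ₁ sin δ cos θ = (0.978213)(0.852801) + (0.207604)(0.522236)(-0.510543) = 0.778869
φ₂ = asin(0.778869) = 0.892860 rad = 51.157°.
Then Δλ = atan2(0.093224, 0.090902) = 0.798009 rad, from sin θ sin δ cos φ₁ over cos δ − sin φ₁ sin φ₂.
λ₂ = λ₁ + Δλ = 85.668°.

latitude 51.157°, longitude 85.668°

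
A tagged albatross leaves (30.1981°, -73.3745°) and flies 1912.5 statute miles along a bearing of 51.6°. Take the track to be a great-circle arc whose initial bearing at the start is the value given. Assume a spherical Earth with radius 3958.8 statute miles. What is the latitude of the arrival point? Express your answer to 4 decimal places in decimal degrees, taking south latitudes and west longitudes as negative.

δ = 1912.5/3958.8 = 0.483101 rad (27.6796°).
Start latitude φ₁ = 0.527056 rad; initial bearing θ = 0.900590 rad.
Destination latitude: φ₂ = arcsin( sin φ₁ cos δ + cos φ₁ sin δ cos θ ) = arcsin(0.694811) = 44.0122°.
For the longitude increment, Δλ = atan2( sin θ sin δ cos φ₁, cos δ − sin φ₁ sin φ₂ ) = atan2(0.314643, 0.536075) = 30.4103°.
Hence λ₂ = -73.3745° + 30.4103° = -42.9642°.

latitude 44.0122°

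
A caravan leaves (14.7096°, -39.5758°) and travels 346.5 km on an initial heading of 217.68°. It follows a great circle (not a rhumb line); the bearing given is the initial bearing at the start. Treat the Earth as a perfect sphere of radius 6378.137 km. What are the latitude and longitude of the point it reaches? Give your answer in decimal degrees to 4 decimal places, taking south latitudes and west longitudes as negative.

The arc subtends δ = 346.5/6378.137 = 0.054326 rad at the centre.
Converting: φ₁ = 0.256731 rad, θ = 3.799233 rad.
Applying the spherical law of cosines for sides, sin φ₂ = sin φ₁ cos δ + cos φ₁ sin δ cos θ = 0.211979, so φ₂ = 12.2384°.
For the longitude increment, Δλ = atan2( sin θ sin δ cos φ₁, cos δ − sin φ₁ sin φ₂ ) = atan2(-0.032103, 0.944699) = -1.9463°.
Hence λ₂ = -39.5758° + -1.9463° = -41.5221°.

latitude 12.2384°, longitude -41.5221°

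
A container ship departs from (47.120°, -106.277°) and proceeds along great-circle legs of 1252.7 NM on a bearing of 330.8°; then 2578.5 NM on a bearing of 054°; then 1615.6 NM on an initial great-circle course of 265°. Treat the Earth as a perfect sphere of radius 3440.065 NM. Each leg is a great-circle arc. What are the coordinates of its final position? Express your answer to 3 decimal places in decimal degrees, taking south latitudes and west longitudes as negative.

latitude 46.189°, longitude -76.418°

Apply the spherical direct solution leg by leg, carrying full precision between legs.
Leg 1: from (47.120°, -106.277°), δ = 1252.7/3440.065 = 0.364150 rad, θ = 330.8° → φ = 63.674°, λ = -129.343°.
Leg 2: from (63.674°, -129.343°), δ = 2578.5/3440.065 = 0.749550 rad, θ = 54° → φ = 56.478°, λ = -35.782°.
Leg 3: from (56.478°, -35.782°), δ = 1615.6/3440.065 = 0.469642 rad, θ = 265° → φ = 46.189°, λ = -76.418°.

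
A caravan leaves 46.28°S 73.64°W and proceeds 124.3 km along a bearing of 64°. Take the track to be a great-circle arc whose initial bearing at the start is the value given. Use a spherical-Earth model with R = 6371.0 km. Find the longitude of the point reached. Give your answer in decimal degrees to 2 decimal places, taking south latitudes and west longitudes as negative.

Central angle δ = d/R = 0.019510 rad.
Start latitude φ₁ = -0.807738 rad; initial bearing θ = 1.117011 rad.
sin φ₂ = sin φ₁ cos δ + cos φ₁ sin δ cos θ = (-0.722726)(0.999810) + (0.691135)(0.019509)(0.438371) = -0.716678
φ₂ = asin(-0.716678) = -0.799027 rad = -45.78°.
Δλ = atan2( sin θ sin δ cos φ₁ , cos δ − sin φ₁ sin φ₂ ) = atan2(0.012119, 0.481848) = 0.025145 rad = 1.44°.
λ₂ = λ₁ + Δλ = -72.20°.

longitude -72.20°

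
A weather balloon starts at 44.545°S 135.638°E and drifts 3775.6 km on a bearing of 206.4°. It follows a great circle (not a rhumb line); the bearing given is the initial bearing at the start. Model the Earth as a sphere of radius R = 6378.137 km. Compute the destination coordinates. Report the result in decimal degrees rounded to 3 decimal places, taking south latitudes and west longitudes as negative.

latitude -69.771°, longitude 89.787°

Angular distance δ = d/R = 3775.6 / 6378.137 = 0.591960 rad.
Converting: φ₁ = -0.777457 rad, θ = 3.602360 rad.
Destination latitude: φ₂ = arcsin( sin φ₁ cos δ + cos φ₁ sin δ cos θ ) = arcsin(-0.938318) = -69.771°.
For the longitude increment, Δλ = atan2( sin θ sin δ cos φ₁, cos δ − sin φ₁ sin φ₂ ) = atan2(-0.176822, 0.171647) = -45.851°.
Hence λ₂ = 135.638° + -45.851° = 89.787°.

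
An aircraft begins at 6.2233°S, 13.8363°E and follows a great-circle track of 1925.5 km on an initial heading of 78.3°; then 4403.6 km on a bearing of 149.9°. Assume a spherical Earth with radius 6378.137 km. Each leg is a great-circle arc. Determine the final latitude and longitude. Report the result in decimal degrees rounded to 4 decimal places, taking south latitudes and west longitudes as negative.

Apply the spherical direct solution leg by leg, carrying full precision between legs.
Leg 1: from (-6.2233°, 13.8363°), δ = 1925.5/6378.137 = 0.301891 rad, θ = 78.3° → φ = -2.4967°, λ = 30.7796°.
Leg 2: from (-2.4967°, 30.7796°), δ = 4403.6/6378.137 = 0.690421 rad, θ = 149.9° → φ = -35.7355°, λ = 53.9506°.

latitude -35.7355°, longitude 53.9506°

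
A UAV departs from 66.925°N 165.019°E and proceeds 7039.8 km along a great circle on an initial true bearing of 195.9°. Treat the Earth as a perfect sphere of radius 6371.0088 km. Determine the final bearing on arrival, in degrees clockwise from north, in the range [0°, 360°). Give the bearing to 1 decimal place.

final bearing 186.2°

Central angle δ = d/R = 1.104974 rad.
Converting: φ₁ = 1.168062 rad, θ = 3.419100 rad.
Applying the spherical law of cosines for sides, sin φ₂ = sin φ₁ cos δ + cos φ₁ sin δ cos θ = 0.076443, so φ₂ = 4.384°.
For the longitude increment, Δλ = atan2( sin θ sin δ cos φ₁, cos δ − sin φ₁ sin φ₂ ) = atan2(-0.095934, 0.378831) = -14.211°.
Hence λ₂ = 165.019° + -14.211° = 150.808°.
The forward bearing on arrival equals the back-azimuth from the destination plus 180°.
Back-azimuth from P₂ (4.4°, 150.8°) to P₁ (66.9°, 165.0°), with Δλ' = λ₁ − λ₂ = 14.2°: atan2( sin Δλ' cos φ₁ , cos φ₂ sin φ₁ − sin φ₂ cos φ₁ cos Δλ' ) = 6.2°.
Final bearing = (6.2° + 180°) mod 360° = 186.2°.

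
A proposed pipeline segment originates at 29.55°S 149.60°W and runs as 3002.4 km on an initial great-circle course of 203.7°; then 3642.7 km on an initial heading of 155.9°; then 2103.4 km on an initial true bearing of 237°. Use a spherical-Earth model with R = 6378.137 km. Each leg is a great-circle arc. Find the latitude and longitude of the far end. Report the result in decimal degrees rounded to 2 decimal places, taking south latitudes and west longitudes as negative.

latitude -73.83°, longitude 179.29°

Apply the spherical direct solution leg by leg, carrying full precision between legs.
Leg 1: from (-29.55°, -149.60°), δ = 3002.4/6378.137 = 0.470733 rad, θ = 203.7° → φ = -53.21°, λ = -167.32°.
Leg 2: from (-53.21°, -167.32°), δ = 3642.7/6378.137 = 0.571123 rad, θ = 155.9° → φ = -75.76°, λ = -103.54°.
Leg 3: from (-75.76°, -103.54°), δ = 2103.4/6378.137 = 0.329783 rad, θ = 237° → φ = -73.83°, λ = 179.29°.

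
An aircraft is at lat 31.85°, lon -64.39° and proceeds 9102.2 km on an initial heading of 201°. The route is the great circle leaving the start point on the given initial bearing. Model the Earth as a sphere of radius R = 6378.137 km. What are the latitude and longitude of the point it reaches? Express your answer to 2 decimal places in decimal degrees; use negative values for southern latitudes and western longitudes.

Angular distance δ = d/R = 9102.2 / 6378.137 = 1.427094 rad.
With φ₁ = 31.85° = 0.555887 rad and θ = 201° = 3.508112 rad:
sin φ₂ = sin φ₁ cos δ + cos φ₁ sin δ cos θ = (0.527697)(0.143208) + (0.849433)(0.989693)(-0.933580) = -0.709269
φ₂ = asin(-0.709269) = -0.788461 rad = -45.18°.
For the longitude increment, Δλ = atan2( sin θ sin δ cos φ₁, cos δ − sin φ₁ sin φ₂ ) = atan2(-0.301272, 0.517488) = -30.21°.
λ₂ = -64.39° + -30.21° = -94.60°.

latitude -45.18°, longitude -94.60°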